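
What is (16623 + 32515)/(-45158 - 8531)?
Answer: -49138/53689 ≈ -0.91523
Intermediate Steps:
(16623 + 32515)/(-45158 - 8531) = 49138/(-53689) = 49138*(-1/53689) = -49138/53689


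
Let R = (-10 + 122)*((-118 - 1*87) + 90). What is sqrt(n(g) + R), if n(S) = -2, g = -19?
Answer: I*sqrt(12882) ≈ 113.5*I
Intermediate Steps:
R = -12880 (R = 112*((-118 - 87) + 90) = 112*(-205 + 90) = 112*(-115) = -12880)
sqrt(n(g) + R) = sqrt(-2 - 12880) = sqrt(-12882) = I*sqrt(12882)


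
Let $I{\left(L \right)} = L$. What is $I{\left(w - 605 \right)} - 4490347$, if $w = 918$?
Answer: $-4490034$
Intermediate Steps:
$I{\left(w - 605 \right)} - 4490347 = \left(918 - 605\right) - 4490347 = 313 - 4490347 = -4490034$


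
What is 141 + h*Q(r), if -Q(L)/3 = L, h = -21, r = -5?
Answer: -174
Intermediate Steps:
Q(L) = -3*L
141 + h*Q(r) = 141 - (-63)*(-5) = 141 - 21*15 = 141 - 315 = -174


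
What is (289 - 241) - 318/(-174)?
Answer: 1445/29 ≈ 49.828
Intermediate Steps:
(289 - 241) - 318/(-174) = 48 - 318*(-1/174) = 48 + 53/29 = 1445/29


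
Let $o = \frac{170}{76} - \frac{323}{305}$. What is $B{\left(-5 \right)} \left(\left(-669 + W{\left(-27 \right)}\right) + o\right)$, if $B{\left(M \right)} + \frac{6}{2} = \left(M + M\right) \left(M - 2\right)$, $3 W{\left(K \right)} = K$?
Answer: $- \frac{525572723}{11590} \approx -45347.0$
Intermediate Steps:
$o = \frac{13651}{11590}$ ($o = 170 \cdot \frac{1}{76} - \frac{323}{305} = \frac{85}{38} - \frac{323}{305} = \frac{13651}{11590} \approx 1.1778$)
$W{\left(K \right)} = \frac{K}{3}$
$B{\left(M \right)} = -3 + 2 M \left(-2 + M\right)$ ($B{\left(M \right)} = -3 + \left(M + M\right) \left(M - 2\right) = -3 + 2 M \left(-2 + M\right)$)
$B{\left(-5 \right)} \left(\left(-669 + W{\left(-27 \right)}\right) + o\right) = \left(-3 - -20 + 2 \left(-5\right)^{2}\right) \left(\left(-669 + \frac{1}{3} \left(-27\right)\right) + \frac{13651}{11590}\right) = \left(-3 + 20 + 2 \cdot 25\right) \left(\left(-669 - 9\right) + \frac{13651}{11590}\right) = \left(-3 + 20 + 50\right) \left(-678 + \frac{13651}{11590}\right) = 67 \left(- \frac{7844369}{11590}\right) = - \frac{525572723}{11590}$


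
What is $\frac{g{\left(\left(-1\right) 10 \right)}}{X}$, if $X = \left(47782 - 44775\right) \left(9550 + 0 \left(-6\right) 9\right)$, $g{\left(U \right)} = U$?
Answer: $- \frac{1}{2871685} \approx -3.4823 \cdot 10^{-7}$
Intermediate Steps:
$X = 28716850$ ($X = 3007 \left(9550 + 0 \cdot 9\right) = 3007 \left(9550 + 0\right) = 3007 \cdot 9550 = 28716850$)
$\frac{g{\left(\left(-1\right) 10 \right)}}{X} = \frac{\left(-1\right) 10}{28716850} = \left(-10\right) \frac{1}{28716850} = - \frac{1}{2871685}$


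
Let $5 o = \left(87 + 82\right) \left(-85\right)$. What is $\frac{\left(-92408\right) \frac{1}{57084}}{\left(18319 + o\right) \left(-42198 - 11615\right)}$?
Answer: $\frac{11551}{5930996189529} \approx 1.9476 \cdot 10^{-9}$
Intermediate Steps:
$o = -2873$ ($o = \frac{\left(87 + 82\right) \left(-85\right)}{5} = \frac{169 \left(-85\right)}{5} = \frac{1}{5} \left(-14365\right) = -2873$)
$\frac{\left(-92408\right) \frac{1}{57084}}{\left(18319 + o\right) \left(-42198 - 11615\right)} = \frac{\left(-92408\right) \frac{1}{57084}}{\left(18319 - 2873\right) \left(-42198 - 11615\right)} = \frac{\left(-92408\right) \frac{1}{57084}}{15446 \left(-53813\right)} = - \frac{23102}{14271 \left(-831195598\right)} = \left(- \frac{23102}{14271}\right) \left(- \frac{1}{831195598}\right) = \frac{11551}{5930996189529}$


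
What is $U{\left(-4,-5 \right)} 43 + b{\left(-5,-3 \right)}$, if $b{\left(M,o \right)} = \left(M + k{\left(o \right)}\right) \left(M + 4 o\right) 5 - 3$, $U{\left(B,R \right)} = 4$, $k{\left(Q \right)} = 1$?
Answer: $509$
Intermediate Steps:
$b{\left(M,o \right)} = -3 + 5 \left(1 + M\right) \left(M + 4 o\right)$ ($b{\left(M,o \right)} = \left(M + 1\right) \left(M + 4 o\right) 5 - 3 = \left(1 + M\right) \left(M + 4 o\right) 5 - 3 = 5 \left(1 + M\right) \left(M + 4 o\right) - 3 = -3 + 5 \left(1 + M\right) \left(M + 4 o\right)$)
$U{\left(-4,-5 \right)} 43 + b{\left(-5,-3 \right)} = 4 \cdot 43 + \left(-3 + 5 \left(-5\right) + 5 \left(-5\right)^{2} + 20 \left(-3\right) + 20 \left(-5\right) \left(-3\right)\right) = 172 - -337 = 172 + 337 = 509$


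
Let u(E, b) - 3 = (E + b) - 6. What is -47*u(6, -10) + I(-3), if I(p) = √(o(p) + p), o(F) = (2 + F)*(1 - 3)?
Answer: 329 + I ≈ 329.0 + 1.0*I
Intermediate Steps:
o(F) = -4 - 2*F (o(F) = (2 + F)*(-2) = -4 - 2*F)
u(E, b) = -3 + E + b (u(E, b) = 3 + ((E + b) - 6) = 3 + (-6 + E + b) = -3 + E + b)
I(p) = √(-4 - p) (I(p) = √((-4 - 2*p) + p) = √(-4 - p))
-47*u(6, -10) + I(-3) = -47*(-3 + 6 - 10) + √(-4 - 1*(-3)) = -47*(-7) + √(-4 + 3) = 329 + √(-1) = 329 + I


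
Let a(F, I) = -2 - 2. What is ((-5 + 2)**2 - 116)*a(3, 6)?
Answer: 428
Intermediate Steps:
a(F, I) = -4
((-5 + 2)**2 - 116)*a(3, 6) = ((-5 + 2)**2 - 116)*(-4) = ((-3)**2 - 116)*(-4) = (9 - 116)*(-4) = -107*(-4) = 428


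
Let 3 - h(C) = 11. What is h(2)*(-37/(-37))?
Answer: -8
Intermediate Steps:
h(C) = -8 (h(C) = 3 - 1*11 = 3 - 11 = -8)
h(2)*(-37/(-37)) = -(-296)/(-37) = -(-296)*(-1)/37 = -8*1 = -8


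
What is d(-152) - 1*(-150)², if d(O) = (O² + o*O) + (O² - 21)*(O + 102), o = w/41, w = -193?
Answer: -47266050/41 ≈ -1.1528e+6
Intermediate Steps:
o = -193/41 ≈ -4.7073
d(O) = O² - 193*O/41 + (-21 + O²)*(102 + O) (d(O) = (O² - 193*O/41) + (O² - 21)*(O + 102) = (O² - 193*O/41) + (-21 + O²)*(102 + O) = O² - 193*O/41 + (-21 + O²)*(102 + O))
d(-152) - 1*(-150)² = (-2142 + (-152)³ + 103*(-152)² - 1054/41*(-152)) - 1*(-150)² = (-2142 - 3511808 + 103*23104 + 160208/41) - 1*22500 = (-2142 - 3511808 + 2379712 + 160208/41) - 22500 = -46343550/41 - 22500 = -47266050/41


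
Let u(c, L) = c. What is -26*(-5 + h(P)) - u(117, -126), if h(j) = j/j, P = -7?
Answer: -13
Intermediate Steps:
h(j) = 1
-26*(-5 + h(P)) - u(117, -126) = -26*(-5 + 1) - 1*117 = -26*(-4) - 117 = 104 - 117 = -13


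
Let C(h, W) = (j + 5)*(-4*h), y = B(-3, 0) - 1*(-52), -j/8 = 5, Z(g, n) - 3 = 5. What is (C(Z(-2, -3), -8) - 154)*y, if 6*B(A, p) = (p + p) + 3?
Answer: 50715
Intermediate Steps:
Z(g, n) = 8 (Z(g, n) = 3 + 5 = 8)
j = -40 (j = -8*5 = -40)
B(A, p) = 1/2 + p/3 (B(A, p) = ((p + p) + 3)/6 = (2*p + 3)/6 = (3 + 2*p)/6 = 1/2 + p/3)
y = 105/2 (y = (1/2 + (1/3)*0) - 1*(-52) = (1/2 + 0) + 52 = 1/2 + 52 = 105/2 ≈ 52.500)
C(h, W) = 140*h (C(h, W) = (-40 + 5)*(-4*h) = -(-140)*h = 140*h)
(C(Z(-2, -3), -8) - 154)*y = (140*8 - 154)*(105/2) = (1120 - 154)*(105/2) = 966*(105/2) = 50715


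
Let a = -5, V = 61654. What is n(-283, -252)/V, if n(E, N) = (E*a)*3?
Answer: 4245/61654 ≈ 0.068852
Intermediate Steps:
n(E, N) = -15*E (n(E, N) = (E*(-5))*3 = -5*E*3 = -15*E)
n(-283, -252)/V = -15*(-283)/61654 = 4245*(1/61654) = 4245/61654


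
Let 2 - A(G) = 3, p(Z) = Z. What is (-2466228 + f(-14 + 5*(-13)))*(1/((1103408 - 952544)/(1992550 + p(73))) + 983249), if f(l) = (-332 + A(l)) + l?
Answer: -22868661856396235/9429 ≈ -2.4254e+12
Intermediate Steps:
A(G) = -1 (A(G) = 2 - 1*3 = 2 - 3 = -1)
f(l) = -333 + l (f(l) = (-332 - 1) + l = -333 + l)
(-2466228 + f(-14 + 5*(-13)))*(1/((1103408 - 952544)/(1992550 + p(73))) + 983249) = (-2466228 + (-333 + (-14 + 5*(-13))))*(1/((1103408 - 952544)/(1992550 + 73)) + 983249) = (-2466228 + (-333 + (-14 - 65)))*(1/(150864/1992623) + 983249) = (-2466228 + (-333 - 79))*(1/(150864*(1/1992623)) + 983249) = (-2466228 - 412)*(1/(150864/1992623) + 983249) = -2466640*(1992623/150864 + 983249) = -2466640*148338869759/150864 = -22868661856396235/9429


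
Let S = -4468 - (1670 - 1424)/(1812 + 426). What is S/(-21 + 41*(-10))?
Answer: 1666605/160763 ≈ 10.367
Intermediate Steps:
S = -1666605/373 (S = -4468 - 246/2238 = -4468 - 1*41/373 = -4468 - 41/373 = -1666605/373 ≈ -4468.1)
S/(-21 + 41*(-10)) = -1666605/(373*(-21 + 41*(-10))) = -1666605/(373*(-21 - 410)) = -1666605/373/(-431) = -1666605/373*(-1/431) = 1666605/160763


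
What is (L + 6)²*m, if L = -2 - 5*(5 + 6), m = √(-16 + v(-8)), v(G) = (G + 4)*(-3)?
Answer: 5202*I ≈ 5202.0*I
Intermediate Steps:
v(G) = -12 - 3*G (v(G) = (4 + G)*(-3) = -12 - 3*G)
m = 2*I (m = √(-16 + (-12 - 3*(-8))) = √(-16 + (-12 + 24)) = √(-16 + 12) = √(-4) = 2*I ≈ 2.0*I)
L = -57 (L = -2 - 5*11 = -2 - 55 = -57)
(L + 6)²*m = (-57 + 6)²*(2*I) = (-51)²*(2*I) = 2601*(2*I) = 5202*I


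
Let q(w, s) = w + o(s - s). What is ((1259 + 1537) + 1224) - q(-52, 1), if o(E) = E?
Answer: 4072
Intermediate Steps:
q(w, s) = w (q(w, s) = w + (s - s) = w + 0 = w)
((1259 + 1537) + 1224) - q(-52, 1) = ((1259 + 1537) + 1224) - 1*(-52) = (2796 + 1224) + 52 = 4020 + 52 = 4072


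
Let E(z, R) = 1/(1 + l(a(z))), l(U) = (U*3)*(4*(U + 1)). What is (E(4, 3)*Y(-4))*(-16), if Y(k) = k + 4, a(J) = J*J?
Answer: 0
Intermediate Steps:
a(J) = J²
l(U) = 3*U*(4 + 4*U) (l(U) = (3*U)*(4*(1 + U)) = (3*U)*(4 + 4*U) = 3*U*(4 + 4*U))
Y(k) = 4 + k
E(z, R) = 1/(1 + 12*z²*(1 + z²))
(E(4, 3)*Y(-4))*(-16) = ((4 - 4)/(1 + 12*4²*(1 + 4²)))*(-16) = (0/(1 + 12*16*(1 + 16)))*(-16) = (0/(1 + 12*16*17))*(-16) = (0/(1 + 3264))*(-16) = (0/3265)*(-16) = ((1/3265)*0)*(-16) = 0*(-16) = 0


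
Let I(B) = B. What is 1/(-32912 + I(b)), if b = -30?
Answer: -1/32942 ≈ -3.0356e-5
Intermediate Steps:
1/(-32912 + I(b)) = 1/(-32912 - 30) = 1/(-32942) = -1/32942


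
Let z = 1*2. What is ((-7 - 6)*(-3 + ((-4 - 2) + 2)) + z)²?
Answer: 8649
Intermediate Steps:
z = 2
((-7 - 6)*(-3 + ((-4 - 2) + 2)) + z)² = ((-7 - 6)*(-3 + ((-4 - 2) + 2)) + 2)² = (-13*(-3 + (-6 + 2)) + 2)² = (-13*(-3 - 4) + 2)² = (-13*(-7) + 2)² = (91 + 2)² = 93² = 8649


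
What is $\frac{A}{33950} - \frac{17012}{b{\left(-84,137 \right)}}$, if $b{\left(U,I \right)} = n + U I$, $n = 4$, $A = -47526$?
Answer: $\frac{3852287}{48820100} \approx 0.078908$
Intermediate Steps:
$b{\left(U,I \right)} = 4 + I U$ ($b{\left(U,I \right)} = 4 + U I = 4 + I U$)
$\frac{A}{33950} - \frac{17012}{b{\left(-84,137 \right)}} = - \frac{47526}{33950} - \frac{17012}{4 + 137 \left(-84\right)} = \left(-47526\right) \frac{1}{33950} - \frac{17012}{4 - 11508} = - \frac{23763}{16975} - \frac{17012}{-11504} = - \frac{23763}{16975} - - \frac{4253}{2876} = - \frac{23763}{16975} + \frac{4253}{2876} = \frac{3852287}{48820100}$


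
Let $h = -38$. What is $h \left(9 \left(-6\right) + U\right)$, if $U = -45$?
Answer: $3762$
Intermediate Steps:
$h \left(9 \left(-6\right) + U\right) = - 38 \left(9 \left(-6\right) - 45\right) = - 38 \left(-54 - 45\right) = \left(-38\right) \left(-99\right) = 3762$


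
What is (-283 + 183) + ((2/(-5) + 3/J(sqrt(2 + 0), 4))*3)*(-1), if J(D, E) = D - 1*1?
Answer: -539/5 - 9*sqrt(2) ≈ -120.53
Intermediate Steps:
J(D, E) = -1 + D (J(D, E) = D - 1 = -1 + D)
(-283 + 183) + ((2/(-5) + 3/J(sqrt(2 + 0), 4))*3)*(-1) = (-283 + 183) + ((2/(-5) + 3/(-1 + sqrt(2 + 0)))*3)*(-1) = -100 + ((2*(-1/5) + 3/(-1 + sqrt(2)))*3)*(-1) = -100 + ((-2/5 + 3/(-1 + sqrt(2)))*3)*(-1) = -100 + (-6/5 + 9/(-1 + sqrt(2)))*(-1) = -100 + (6/5 - 9/(-1 + sqrt(2))) = -494/5 - 9/(-1 + sqrt(2))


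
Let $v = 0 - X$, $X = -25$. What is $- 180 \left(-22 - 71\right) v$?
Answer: $418500$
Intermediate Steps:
$v = 25$ ($v = 0 - -25 = 0 + 25 = 25$)
$- 180 \left(-22 - 71\right) v = - 180 \left(-22 - 71\right) 25 = \left(-180\right) \left(-93\right) 25 = 16740 \cdot 25 = 418500$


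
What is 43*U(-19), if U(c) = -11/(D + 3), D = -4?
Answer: 473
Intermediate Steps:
U(c) = 11 (U(c) = -11/(-4 + 3) = -11/(-1) = -11*(-1) = 11)
43*U(-19) = 43*11 = 473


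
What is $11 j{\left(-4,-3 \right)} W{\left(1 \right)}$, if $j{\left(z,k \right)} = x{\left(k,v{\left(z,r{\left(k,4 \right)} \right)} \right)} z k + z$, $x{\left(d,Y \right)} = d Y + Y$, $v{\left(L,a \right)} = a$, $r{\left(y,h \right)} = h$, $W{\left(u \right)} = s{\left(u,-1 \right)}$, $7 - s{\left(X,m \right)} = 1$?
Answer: $-6600$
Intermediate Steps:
$s{\left(X,m \right)} = 6$ ($s{\left(X,m \right)} = 7 - 1 = 6$)
$W{\left(u \right)} = 6$
$x{\left(d,Y \right)} = Y + Y d$ ($x{\left(d,Y \right)} = Y d + Y = Y + Y d$)
$j{\left(z,k \right)} = z + k z \left(4 + 4 k\right)$ ($j{\left(z,k \right)} = 4 \left(1 + k\right) z k + z = \left(4 + 4 k\right) z k + z = z \left(4 + 4 k\right) k + z = k z \left(4 + 4 k\right) + z = z + k z \left(4 + 4 k\right)$)
$11 j{\left(-4,-3 \right)} W{\left(1 \right)} = 11 \left(- 4 \left(1 + 4 \left(-3\right) \left(1 - 3\right)\right)\right) 6 = 11 \left(- 4 \left(1 + 4 \left(-3\right) \left(-2\right)\right)\right) 6 = 11 \left(- 4 \left(1 + 24\right)\right) 6 = 11 \left(\left(-4\right) 25\right) 6 = 11 \left(-100\right) 6 = \left(-1100\right) 6 = -6600$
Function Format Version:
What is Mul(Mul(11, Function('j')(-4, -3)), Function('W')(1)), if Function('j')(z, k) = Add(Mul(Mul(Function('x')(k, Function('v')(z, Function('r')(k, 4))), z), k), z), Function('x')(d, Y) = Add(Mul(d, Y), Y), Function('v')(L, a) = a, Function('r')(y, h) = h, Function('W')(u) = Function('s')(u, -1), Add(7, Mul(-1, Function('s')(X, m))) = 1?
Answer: -6600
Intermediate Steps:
Function('s')(X, m) = 6 (Function('s')(X, m) = Add(7, Mul(-1, 1)) = Add(7, -1) = 6)
Function('W')(u) = 6
Function('x')(d, Y) = Add(Y, Mul(Y, d)) (Function('x')(d, Y) = Add(Mul(Y, d), Y) = Add(Y, Mul(Y, d)))
Function('j')(z, k) = Add(z, Mul(k, z, Add(4, Mul(4, k)))) (Function('j')(z, k) = Add(Mul(Mul(Mul(4, Add(1, k)), z), k), z) = Add(Mul(Mul(Add(4, Mul(4, k)), z), k), z) = Add(Mul(Mul(z, Add(4, Mul(4, k))), k), z) = Add(Mul(k, z, Add(4, Mul(4, k))), z) = Add(z, Mul(k, z, Add(4, Mul(4, k)))))
Mul(Mul(11, Function('j')(-4, -3)), Function('W')(1)) = Mul(Mul(11, Mul(-4, Add(1, Mul(4, -3, Add(1, -3))))), 6) = Mul(Mul(11, Mul(-4, Add(1, Mul(4, -3, -2)))), 6) = Mul(Mul(11, Mul(-4, Add(1, 24))), 6) = Mul(Mul(11, Mul(-4, 25)), 6) = Mul(Mul(11, -100), 6) = Mul(-1100, 6) = -6600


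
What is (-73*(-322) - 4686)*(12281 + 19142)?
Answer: 591380860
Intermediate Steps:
(-73*(-322) - 4686)*(12281 + 19142) = (23506 - 4686)*31423 = 18820*31423 = 591380860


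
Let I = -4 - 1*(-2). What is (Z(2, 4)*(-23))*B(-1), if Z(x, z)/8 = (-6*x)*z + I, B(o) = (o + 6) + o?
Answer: 36800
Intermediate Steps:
I = -2 (I = -4 + 2 = -2)
B(o) = 6 + 2*o (B(o) = (6 + o) + o = 6 + 2*o)
Z(x, z) = -16 - 48*x*z (Z(x, z) = 8*((-6*x)*z - 2) = 8*(-6*x*z - 2) = 8*(-2 - 6*x*z) = -16 - 48*x*z)
(Z(2, 4)*(-23))*B(-1) = ((-16 - 48*2*4)*(-23))*(6 + 2*(-1)) = ((-16 - 384)*(-23))*(6 - 2) = -400*(-23)*4 = 9200*4 = 36800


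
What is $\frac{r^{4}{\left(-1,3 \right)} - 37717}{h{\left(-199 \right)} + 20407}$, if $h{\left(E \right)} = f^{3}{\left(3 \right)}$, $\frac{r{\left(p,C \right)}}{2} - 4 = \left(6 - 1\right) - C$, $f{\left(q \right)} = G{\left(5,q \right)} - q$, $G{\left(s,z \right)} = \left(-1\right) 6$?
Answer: $- \frac{16981}{19678} \approx -0.86294$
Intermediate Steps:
$G{\left(s,z \right)} = -6$
$f{\left(q \right)} = -6 - q$
$r{\left(p,C \right)} = 18 - 2 C$ ($r{\left(p,C \right)} = 8 + 2 \left(\left(6 - 1\right) - C\right) = 8 + 2 \left(5 - C\right) = 8 - \left(-10 + 2 C\right) = 18 - 2 C$)
$h{\left(E \right)} = -729$ ($h{\left(E \right)} = \left(-6 - 3\right)^{3} = \left(-9\right)^{3} = -729$)
$\frac{r^{4}{\left(-1,3 \right)} - 37717}{h{\left(-199 \right)} + 20407} = \frac{\left(18 - 6\right)^{4} - 37717}{-729 + 20407} = \frac{\left(18 - 6\right)^{4} - 37717}{19678} = \left(12^{4} - 37717\right) \frac{1}{19678} = \left(20736 - 37717\right) \frac{1}{19678} = \left(-16981\right) \frac{1}{19678} = - \frac{16981}{19678}$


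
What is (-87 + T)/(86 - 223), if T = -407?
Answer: 494/137 ≈ 3.6058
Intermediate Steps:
(-87 + T)/(86 - 223) = (-87 - 407)/(86 - 223) = -494/(-137) = -494*(-1/137) = 494/137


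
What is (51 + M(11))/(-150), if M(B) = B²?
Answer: -86/75 ≈ -1.1467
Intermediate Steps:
(51 + M(11))/(-150) = (51 + 11²)/(-150) = (51 + 121)*(-1/150) = 172*(-1/150) = -86/75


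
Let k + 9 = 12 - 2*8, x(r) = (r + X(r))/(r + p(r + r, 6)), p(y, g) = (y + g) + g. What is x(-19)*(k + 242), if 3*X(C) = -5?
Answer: 14198/135 ≈ 105.17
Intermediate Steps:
p(y, g) = y + 2*g (p(y, g) = (g + y) + g = y + 2*g)
X(C) = -5/3 (X(C) = (1/3)*(-5) = -5/3)
x(r) = (-5/3 + r)/(12 + 3*r) (x(r) = (r - 5/3)/(r + ((r + r) + 2*6)) = (-5/3 + r)/(r + (2*r + 12)) = (-5/3 + r)/(r + (12 + 2*r)) = (-5/3 + r)/(12 + 3*r))
k = -13 (k = -9 + (12 - 2*8) = -9 + (12 - 16) = -9 - 4 = -13)
x(-19)*(k + 242) = ((-5 + 3*(-19))/(9*(4 - 19)))*(-13 + 242) = ((1/9)*(-5 - 57)/(-15))*229 = ((1/9)*(-1/15)*(-62))*229 = (62/135)*229 = 14198/135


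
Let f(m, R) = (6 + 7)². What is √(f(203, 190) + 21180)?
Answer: √21349 ≈ 146.11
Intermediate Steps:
f(m, R) = 169 (f(m, R) = 13² = 169)
√(f(203, 190) + 21180) = √(169 + 21180) = √21349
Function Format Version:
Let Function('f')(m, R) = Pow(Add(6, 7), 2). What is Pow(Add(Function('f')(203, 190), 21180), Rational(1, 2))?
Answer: Pow(21349, Rational(1, 2)) ≈ 146.11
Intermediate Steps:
Function('f')(m, R) = 169 (Function('f')(m, R) = Pow(13, 2) = 169)
Pow(Add(Function('f')(203, 190), 21180), Rational(1, 2)) = Pow(Add(169, 21180), Rational(1, 2)) = Pow(21349, Rational(1, 2))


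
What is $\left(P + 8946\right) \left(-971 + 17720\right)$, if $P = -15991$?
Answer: $-117996705$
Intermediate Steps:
$\left(P + 8946\right) \left(-971 + 17720\right) = \left(-15991 + 8946\right) \left(-971 + 17720\right) = \left(-7045\right) 16749 = -117996705$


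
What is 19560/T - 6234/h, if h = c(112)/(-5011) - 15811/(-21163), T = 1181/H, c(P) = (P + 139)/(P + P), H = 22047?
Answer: 2492047656629705464/6984420769257 ≈ 3.5680e+5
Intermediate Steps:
c(P) = (139 + P)/(2*P) (c(P) = (139 + P)/((2*P)) = (139 + P)*(1/(2*P)) = (139 + P)/(2*P))
T = 1181/22047 ≈ 0.053567
h = 17741966391/23754705632 (h = ((½)*(139 + 112)/112)/(-5011) - 15811/(-21163) = ((½)*(1/112)*251)*(-1/5011) - 15811*(-1/21163) = (251/224)*(-1/5011) + 15811/21163 = -251/1122464 + 15811/21163 = 17741966391/23754705632 ≈ 0.74688)
19560/T - 6234/h = 19560/(1181/22047) - 6234/17741966391/23754705632 = 19560*(22047/1181) - 6234*23754705632/17741966391 = 431239320/1181 - 49362278303296/5913988797 = 2492047656629705464/6984420769257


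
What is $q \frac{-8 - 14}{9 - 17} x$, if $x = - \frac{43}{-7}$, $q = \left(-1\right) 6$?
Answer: $- \frac{1419}{14} \approx -101.36$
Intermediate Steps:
$q = -6$
$x = \frac{43}{7}$ ($x = \left(-43\right) \left(- \frac{1}{7}\right) = \frac{43}{7} \approx 6.1429$)
$q \frac{-8 - 14}{9 - 17} x = - 6 \frac{-8 - 14}{9 - 17} \cdot \frac{43}{7} = - 6 \left(- \frac{22}{-8}\right) \frac{43}{7} = - 6 \left(\left(-22\right) \left(- \frac{1}{8}\right)\right) \frac{43}{7} = \left(-6\right) \frac{11}{4} \cdot \frac{43}{7} = \left(- \frac{33}{2}\right) \frac{43}{7} = - \frac{1419}{14}$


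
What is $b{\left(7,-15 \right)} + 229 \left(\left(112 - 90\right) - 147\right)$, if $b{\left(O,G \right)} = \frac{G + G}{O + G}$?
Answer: $- \frac{114485}{4} \approx -28621.0$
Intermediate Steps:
$b{\left(O,G \right)} = \frac{2 G}{G + O}$
$b{\left(7,-15 \right)} + 229 \left(\left(112 - 90\right) - 147\right) = 2 \left(-15\right) \frac{1}{-15 + 7} + 229 \left(\left(112 - 90\right) - 147\right) = 2 \left(-15\right) \frac{1}{-8} + 229 \left(22 - 147\right) = 2 \left(-15\right) \left(- \frac{1}{8}\right) + 229 \left(-125\right) = \frac{15}{4} - 28625 = - \frac{114485}{4}$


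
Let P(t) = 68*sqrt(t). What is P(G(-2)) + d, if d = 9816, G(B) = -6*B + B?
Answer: 9816 + 68*sqrt(10) ≈ 10031.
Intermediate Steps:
G(B) = -5*B
P(G(-2)) + d = 68*sqrt(-5*(-2)) + 9816 = 68*sqrt(10) + 9816 = 9816 + 68*sqrt(10)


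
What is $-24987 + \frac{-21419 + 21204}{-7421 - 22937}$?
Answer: $- \frac{17640817}{706} \approx -24987.0$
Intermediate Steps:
$-24987 + \frac{-21419 + 21204}{-7421 - 22937} = -24987 - \frac{215}{-30358} = -24987 - - \frac{5}{706} = -24987 + \frac{5}{706} = - \frac{17640817}{706}$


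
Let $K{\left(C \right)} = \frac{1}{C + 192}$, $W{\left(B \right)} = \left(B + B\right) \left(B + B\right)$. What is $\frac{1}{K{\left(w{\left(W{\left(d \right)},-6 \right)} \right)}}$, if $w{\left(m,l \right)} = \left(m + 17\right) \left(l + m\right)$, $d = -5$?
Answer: $11190$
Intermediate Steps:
$W{\left(B \right)} = 4 B^{2}$ ($W{\left(B \right)} = 2 B 2 B = 4 B^{2}$)
$w{\left(m,l \right)} = \left(17 + m\right) \left(l + m\right)$
$K{\left(C \right)} = \frac{1}{192 + C}$
$\frac{1}{K{\left(w{\left(W{\left(d \right)},-6 \right)} \right)}} = \frac{1}{\frac{1}{192 + \left(\left(4 \left(-5\right)^{2}\right)^{2} + 17 \left(-6\right) + 17 \cdot 4 \left(-5\right)^{2} - 6 \cdot 4 \left(-5\right)^{2}\right)}} = \frac{1}{\frac{1}{192 + \left(\left(4 \cdot 25\right)^{2} - 102 + 17 \cdot 4 \cdot 25 - 6 \cdot 4 \cdot 25\right)}} = \frac{1}{\frac{1}{192 + \left(100^{2} - 102 + 17 \cdot 100 - 600\right)}} = \frac{1}{\frac{1}{192 + \left(10000 - 102 + 1700 - 600\right)}} = \frac{1}{\frac{1}{192 + 10998}} = \frac{1}{\frac{1}{11190}} = 11190$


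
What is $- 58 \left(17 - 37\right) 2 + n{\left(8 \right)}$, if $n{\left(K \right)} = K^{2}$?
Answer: $2384$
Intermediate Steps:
$- 58 \left(17 - 37\right) 2 + n{\left(8 \right)} = - 58 \left(17 - 37\right) 2 + 8^{2} = - 58 \left(\left(-20\right) 2\right) + 64 = \left(-58\right) \left(-40\right) + 64 = 2320 + 64 = 2384$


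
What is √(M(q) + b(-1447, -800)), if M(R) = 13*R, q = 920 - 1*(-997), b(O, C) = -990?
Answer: 3*√2659 ≈ 154.70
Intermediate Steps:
q = 1917 (q = 920 + 997 = 1917)
√(M(q) + b(-1447, -800)) = √(13*1917 - 990) = √(24921 - 990) = √23931 = 3*√2659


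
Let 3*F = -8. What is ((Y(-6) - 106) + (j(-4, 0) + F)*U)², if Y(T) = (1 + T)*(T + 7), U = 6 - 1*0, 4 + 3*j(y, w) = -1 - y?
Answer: 16641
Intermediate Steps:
j(y, w) = -5/3 - y/3 (j(y, w) = -4/3 + (-1 - y)/3 = -4/3 + (-⅓ - y/3) = -5/3 - y/3)
F = -8/3 (F = (⅓)*(-8) = -8/3 ≈ -2.6667)
U = 6 (U = 6 + 0 = 6)
Y(T) = (1 + T)*(7 + T)
((Y(-6) - 106) + (j(-4, 0) + F)*U)² = (((7 + (-6)² + 8*(-6)) - 106) + ((-5/3 - ⅓*(-4)) - 8/3)*6)² = (((7 + 36 - 48) - 106) + ((-5/3 + 4/3) - 8/3)*6)² = ((-5 - 106) + (-⅓ - 8/3)*6)² = (-111 - 3*6)² = (-111 - 18)² = (-129)² = 16641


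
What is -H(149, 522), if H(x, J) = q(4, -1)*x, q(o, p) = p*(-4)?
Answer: -596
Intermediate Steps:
q(o, p) = -4*p
H(x, J) = 4*x (H(x, J) = (-4*(-1))*x = 4*x)
-H(149, 522) = -4*149 = -1*596 = -596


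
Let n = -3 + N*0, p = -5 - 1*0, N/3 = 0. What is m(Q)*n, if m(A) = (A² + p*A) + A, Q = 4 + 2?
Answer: -36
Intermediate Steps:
N = 0 (N = 3*0 = 0)
p = -5 (p = -5 + 0 = -5)
Q = 6
n = -3 (n = -3 + 0*0 = -3 + 0 = -3)
m(A) = A² - 4*A (m(A) = (A² - 5*A) + A = A² - 4*A)
m(Q)*n = (6*(-4 + 6))*(-3) = (6*2)*(-3) = 12*(-3) = -36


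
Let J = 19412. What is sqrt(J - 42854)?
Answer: I*sqrt(23442) ≈ 153.11*I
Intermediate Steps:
sqrt(J - 42854) = sqrt(19412 - 42854) = sqrt(-23442) = I*sqrt(23442)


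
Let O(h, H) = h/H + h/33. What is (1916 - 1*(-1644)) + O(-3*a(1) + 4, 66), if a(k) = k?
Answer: 78321/22 ≈ 3560.0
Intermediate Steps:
O(h, H) = h/33 + h/H (O(h, H) = h/H + h*(1/33) = h/H + h/33 = h/33 + h/H)
(1916 - 1*(-1644)) + O(-3*a(1) + 4, 66) = (1916 - 1*(-1644)) + ((-3*1 + 4)/33 + (-3*1 + 4)/66) = (1916 + 1644) + ((-3 + 4)/33 + (-3 + 4)*(1/66)) = 3560 + ((1/33)*1 + 1*(1/66)) = 3560 + (1/33 + 1/66) = 3560 + 1/22 = 78321/22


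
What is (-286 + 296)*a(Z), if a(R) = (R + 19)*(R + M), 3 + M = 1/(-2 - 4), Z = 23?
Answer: 8330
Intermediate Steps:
M = -19/6 (M = -3 + 1/(-2 - 4) = -3 + 1/(-6) = -3 - ⅙ = -19/6 ≈ -3.1667)
a(R) = (19 + R)*(-19/6 + R) (a(R) = (R + 19)*(R - 19/6) = (19 + R)*(-19/6 + R))
(-286 + 296)*a(Z) = (-286 + 296)*(-361/6 + 23² + (95/6)*23) = 10*(-361/6 + 529 + 2185/6) = 10*833 = 8330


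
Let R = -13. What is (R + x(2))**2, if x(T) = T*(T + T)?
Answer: 25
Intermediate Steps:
x(T) = 2*T**2 (x(T) = T*(2*T) = 2*T**2)
(R + x(2))**2 = (-13 + 2*2**2)**2 = (-13 + 2*4)**2 = (-13 + 8)**2 = (-5)**2 = 25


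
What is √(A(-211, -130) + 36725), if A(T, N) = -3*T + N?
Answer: 2*√9307 ≈ 192.95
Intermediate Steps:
A(T, N) = N - 3*T
√(A(-211, -130) + 36725) = √((-130 - 3*(-211)) + 36725) = √((-130 + 633) + 36725) = √(503 + 36725) = √37228 = 2*√9307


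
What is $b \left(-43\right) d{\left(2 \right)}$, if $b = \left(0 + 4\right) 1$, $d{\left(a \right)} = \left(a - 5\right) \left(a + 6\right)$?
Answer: $4128$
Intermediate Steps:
$d{\left(a \right)} = \left(-5 + a\right) \left(6 + a\right)$
$b = 4$ ($b = 4 \cdot 1 = 4$)
$b \left(-43\right) d{\left(2 \right)} = 4 \left(-43\right) \left(-30 + 2 + 2^{2}\right) = - 172 \left(-30 + 2 + 4\right) = \left(-172\right) \left(-24\right) = 4128$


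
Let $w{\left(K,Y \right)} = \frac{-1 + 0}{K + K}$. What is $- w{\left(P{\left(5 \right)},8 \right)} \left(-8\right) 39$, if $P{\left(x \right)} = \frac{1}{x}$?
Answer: $-780$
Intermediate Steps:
$w{\left(K,Y \right)} = - \frac{1}{2 K}$
$- w{\left(P{\left(5 \right)},8 \right)} \left(-8\right) 39 = - - \frac{1}{2 \cdot \frac{1}{5}} \left(-8\right) 39 = - - \frac{\frac{1}{\frac{1}{5}}}{2} \left(-8\right) 39 = - \left(- \frac{1}{2}\right) 5 \left(-8\right) 39 = - \left(- \frac{5}{2}\right) \left(-8\right) 39 = - 20 \cdot 39 = \left(-1\right) 780 = -780$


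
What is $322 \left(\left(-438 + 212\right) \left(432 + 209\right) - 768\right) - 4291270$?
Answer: $-51185418$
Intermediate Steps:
$322 \left(\left(-438 + 212\right) \left(432 + 209\right) - 768\right) - 4291270 = 322 \left(\left(-226\right) 641 - 768\right) - 4291270 = 322 \left(-144866 - 768\right) - 4291270 = 322 \left(-145634\right) - 4291270 = -46894148 - 4291270 = -51185418$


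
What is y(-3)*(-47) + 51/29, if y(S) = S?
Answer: 4140/29 ≈ 142.76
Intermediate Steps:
y(-3)*(-47) + 51/29 = -3*(-47) + 51/29 = 141 + 51*(1/29) = 141 + 51/29 = 4140/29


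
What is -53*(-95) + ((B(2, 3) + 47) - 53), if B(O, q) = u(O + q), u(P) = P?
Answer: 5034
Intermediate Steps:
B(O, q) = O + q
-53*(-95) + ((B(2, 3) + 47) - 53) = -53*(-95) + (((2 + 3) + 47) - 53) = 5035 + ((5 + 47) - 53) = 5035 + (52 - 53) = 5035 - 1 = 5034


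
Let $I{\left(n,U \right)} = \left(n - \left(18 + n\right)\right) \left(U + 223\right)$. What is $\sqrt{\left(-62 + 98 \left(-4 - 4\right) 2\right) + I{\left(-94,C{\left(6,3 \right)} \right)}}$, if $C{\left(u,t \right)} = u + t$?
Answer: $i \sqrt{5806} \approx 76.197 i$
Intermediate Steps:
$C{\left(u,t \right)} = t + u$
$I{\left(n,U \right)} = -4014 - 18 U$ ($I{\left(n,U \right)} = - 18 \left(223 + U\right) = -4014 - 18 U$)
$\sqrt{\left(-62 + 98 \left(-4 - 4\right) 2\right) + I{\left(-94,C{\left(6,3 \right)} \right)}} = \sqrt{\left(-62 + 98 \left(-4 - 4\right) 2\right) - \left(4014 + 18 \left(3 + 6\right)\right)} = \sqrt{\left(-62 + 98 \left(\left(-8\right) 2\right)\right) - 4176} = \sqrt{\left(-62 + 98 \left(-16\right)\right) - 4176} = \sqrt{\left(-62 - 1568\right) - 4176} = \sqrt{-1630 - 4176} = \sqrt{-5806} = i \sqrt{5806}$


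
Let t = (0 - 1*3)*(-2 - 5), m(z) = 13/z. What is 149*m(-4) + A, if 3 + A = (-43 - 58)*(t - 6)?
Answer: -8009/4 ≈ -2002.3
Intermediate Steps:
t = 21 (t = (0 - 3)*(-7) = -3*(-7) = 21)
A = -1518 (A = -3 + (-43 - 58)*(21 - 6) = -3 - 101*15 = -3 - 1515 = -1518)
149*m(-4) + A = 149*(13/(-4)) - 1518 = 149*(13*(-1/4)) - 1518 = 149*(-13/4) - 1518 = -1937/4 - 1518 = -8009/4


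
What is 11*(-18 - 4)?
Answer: -242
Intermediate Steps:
11*(-18 - 4) = 11*(-22) = -242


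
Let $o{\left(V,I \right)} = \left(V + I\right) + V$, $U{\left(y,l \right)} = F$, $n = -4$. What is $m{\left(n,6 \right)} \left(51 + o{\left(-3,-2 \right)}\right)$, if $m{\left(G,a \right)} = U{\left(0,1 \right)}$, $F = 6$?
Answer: $258$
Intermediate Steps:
$U{\left(y,l \right)} = 6$
$o{\left(V,I \right)} = I + 2 V$ ($o{\left(V,I \right)} = \left(I + V\right) + V = I + 2 V$)
$m{\left(G,a \right)} = 6$
$m{\left(n,6 \right)} \left(51 + o{\left(-3,-2 \right)}\right) = 6 \left(51 + \left(-2 + 2 \left(-3\right)\right)\right) = 6 \left(51 - 8\right) = 6 \cdot 43 = 258$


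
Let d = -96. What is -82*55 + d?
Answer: -4606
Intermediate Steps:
-82*55 + d = -82*55 - 96 = -4510 - 96 = -4606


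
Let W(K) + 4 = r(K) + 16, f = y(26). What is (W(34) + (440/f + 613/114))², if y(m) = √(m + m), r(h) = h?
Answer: 1074964237/168948 + 1288540*√13/741 ≈ 12632.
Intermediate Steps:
y(m) = √2*√m (y(m) = √(2*m) = √2*√m)
f = 2*√13 (f = √2*√26 = 2*√13 ≈ 7.2111)
W(K) = 12 + K (W(K) = -4 + (K + 16) = -4 + (16 + K) = 12 + K)
(W(34) + (440/f + 613/114))² = ((12 + 34) + (440/((2*√13)) + 613/114))² = (46 + (440*(√13/26) + 613*(1/114)))² = (46 + (220*√13/13 + 613/114))² = (46 + (613/114 + 220*√13/13))² = (5857/114 + 220*√13/13)²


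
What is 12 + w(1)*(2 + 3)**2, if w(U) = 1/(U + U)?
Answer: 49/2 ≈ 24.500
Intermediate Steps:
w(U) = 1/(2*U)
12 + w(1)*(2 + 3)**2 = 12 + ((1/2)/1)*(2 + 3)**2 = 12 + ((1/2)*1)*5**2 = 12 + (1/2)*25 = 12 + 25/2 = 49/2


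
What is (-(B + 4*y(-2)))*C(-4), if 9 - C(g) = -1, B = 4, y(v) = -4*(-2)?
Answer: -360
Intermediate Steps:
y(v) = 8
C(g) = 10 (C(g) = 9 - 1*(-1) = 9 + 1 = 10)
(-(B + 4*y(-2)))*C(-4) = -(4 + 4*8)*10 = -(4 + 32)*10 = -1*36*10 = -36*10 = -360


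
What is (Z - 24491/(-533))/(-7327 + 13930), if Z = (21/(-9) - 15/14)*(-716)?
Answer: 27800713/73907379 ≈ 0.37616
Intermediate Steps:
Z = 51194/21 (Z = (21*(-1/9) - 15*1/14)*(-716) = (-7/3 - 15/14)*(-716) = -143/42*(-716) = 51194/21 ≈ 2437.8)
(Z - 24491/(-533))/(-7327 + 13930) = (51194/21 - 24491/(-533))/(-7327 + 13930) = (51194/21 - 24491*(-1/533))/6603 = (51194/21 + 24491/533)*(1/6603) = (27800713/11193)*(1/6603) = 27800713/73907379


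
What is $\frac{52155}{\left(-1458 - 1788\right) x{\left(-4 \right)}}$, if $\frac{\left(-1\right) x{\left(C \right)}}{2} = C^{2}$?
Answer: $\frac{17385}{34624} \approx 0.50211$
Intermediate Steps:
$x{\left(C \right)} = - 2 C^{2}$
$\frac{52155}{\left(-1458 - 1788\right) x{\left(-4 \right)}} = \frac{52155}{\left(-1458 - 1788\right) \left(- 2 \left(-4\right)^{2}\right)} = \frac{52155}{\left(-1458 - 1788\right) \left(\left(-2\right) 16\right)} = \frac{52155}{\left(-3246\right) \left(-32\right)} = \frac{52155}{103872} = 52155 \cdot \frac{1}{103872} = \frac{17385}{34624}$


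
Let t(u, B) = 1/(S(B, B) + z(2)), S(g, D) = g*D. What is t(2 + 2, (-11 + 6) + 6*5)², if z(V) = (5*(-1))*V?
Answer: 1/378225 ≈ 2.6439e-6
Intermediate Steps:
S(g, D) = D*g
z(V) = -5*V
t(u, B) = 1/(-10 + B²) (t(u, B) = 1/(B*B - 5*2) = 1/(B² - 10) = 1/(-10 + B²))
t(2 + 2, (-11 + 6) + 6*5)² = (1/(-10 + ((-11 + 6) + 6*5)²))² = (1/(-10 + (-5 + 30)²))² = (1/(-10 + 25²))² = (1/(-10 + 625))² = (1/615)² = 1/378225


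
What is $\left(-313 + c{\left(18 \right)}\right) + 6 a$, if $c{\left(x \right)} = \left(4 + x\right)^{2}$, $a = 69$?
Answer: $585$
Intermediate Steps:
$\left(-313 + c{\left(18 \right)}\right) + 6 a = \left(-313 + \left(4 + 18\right)^{2}\right) + 6 \cdot 69 = \left(-313 + 22^{2}\right) + 414 = \left(-313 + 484\right) + 414 = 171 + 414 = 585$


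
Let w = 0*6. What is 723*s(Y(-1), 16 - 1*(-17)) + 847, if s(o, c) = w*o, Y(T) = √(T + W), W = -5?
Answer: 847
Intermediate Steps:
w = 0
Y(T) = √(-5 + T) (Y(T) = √(T - 5) = √(-5 + T))
s(o, c) = 0 (s(o, c) = 0*o = 0)
723*s(Y(-1), 16 - 1*(-17)) + 847 = 723*0 + 847 = 0 + 847 = 847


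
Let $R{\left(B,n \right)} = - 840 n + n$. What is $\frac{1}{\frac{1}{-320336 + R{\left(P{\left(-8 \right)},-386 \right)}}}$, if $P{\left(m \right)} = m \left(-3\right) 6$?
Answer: $3518$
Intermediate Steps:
$P{\left(m \right)} = - 18 m$ ($P{\left(m \right)} = - 3 m 6 = - 18 m$)
$R{\left(B,n \right)} = - 839 n$
$\frac{1}{\frac{1}{-320336 + R{\left(P{\left(-8 \right)},-386 \right)}}} = \frac{1}{\frac{1}{-320336 - -323854}} = \frac{1}{\frac{1}{-320336 + 323854}} = \frac{1}{\frac{1}{3518}} = 3518$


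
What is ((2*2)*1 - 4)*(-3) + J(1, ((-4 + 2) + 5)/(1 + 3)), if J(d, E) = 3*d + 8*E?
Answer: 9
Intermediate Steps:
((2*2)*1 - 4)*(-3) + J(1, ((-4 + 2) + 5)/(1 + 3)) = ((2*2)*1 - 4)*(-3) + (3*1 + 8*(((-4 + 2) + 5)/(1 + 3))) = (4*1 - 4)*(-3) + (3 + 8*((-2 + 5)/4)) = (4 - 4)*(-3) + (3 + 8*(3*(¼))) = 0*(-3) + (3 + 8*(¾)) = 0 + (3 + 6) = 0 + 9 = 9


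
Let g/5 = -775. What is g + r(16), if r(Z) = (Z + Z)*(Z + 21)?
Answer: -2691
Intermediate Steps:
r(Z) = 2*Z*(21 + Z) (r(Z) = (2*Z)*(21 + Z) = 2*Z*(21 + Z))
g = -3875 (g = 5*(-775) = -3875)
g + r(16) = -3875 + 2*16*(21 + 16) = -3875 + 2*16*37 = -3875 + 1184 = -2691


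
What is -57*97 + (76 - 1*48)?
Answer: -5501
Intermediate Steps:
-57*97 + (76 - 1*48) = -5529 + (76 - 48) = -5529 + 28 = -5501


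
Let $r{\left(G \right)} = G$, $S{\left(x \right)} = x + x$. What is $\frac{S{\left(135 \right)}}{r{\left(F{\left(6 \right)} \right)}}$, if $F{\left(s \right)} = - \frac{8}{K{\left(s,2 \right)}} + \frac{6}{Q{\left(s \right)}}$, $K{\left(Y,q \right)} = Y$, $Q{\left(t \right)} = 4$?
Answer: $1620$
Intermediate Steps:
$S{\left(x \right)} = 2 x$
$F{\left(s \right)} = \frac{3}{2} - \frac{8}{s}$ ($F{\left(s \right)} = - \frac{8}{s} + \frac{6}{4} = - \frac{8}{s} + 6 \cdot \frac{1}{4} = - \frac{8}{s} + \frac{3}{2} = \frac{3}{2} - \frac{8}{s}$)
$\frac{S{\left(135 \right)}}{r{\left(F{\left(6 \right)} \right)}} = \frac{2 \cdot 135}{\frac{3}{2} - \frac{8}{6}} = \frac{270}{\frac{3}{2} - \frac{4}{3}} = 270 \frac{1}{\frac{1}{6}} = 270 \cdot 6 = 1620$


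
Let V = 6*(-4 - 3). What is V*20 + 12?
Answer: -828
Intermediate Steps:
V = -42 (V = 6*(-7) = -42)
V*20 + 12 = -42*20 + 12 = -840 + 12 = -828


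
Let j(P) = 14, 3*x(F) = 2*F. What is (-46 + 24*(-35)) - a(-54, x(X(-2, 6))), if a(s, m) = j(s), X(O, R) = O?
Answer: -900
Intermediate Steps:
x(F) = 2*F/3 (x(F) = (2*F)/3 = 2*F/3)
a(s, m) = 14
(-46 + 24*(-35)) - a(-54, x(X(-2, 6))) = (-46 + 24*(-35)) - 1*14 = (-46 - 840) - 14 = -886 - 14 = -900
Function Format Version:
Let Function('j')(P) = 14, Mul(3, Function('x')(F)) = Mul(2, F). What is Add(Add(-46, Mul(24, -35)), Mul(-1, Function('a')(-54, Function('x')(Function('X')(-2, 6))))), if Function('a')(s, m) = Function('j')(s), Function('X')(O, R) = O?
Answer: -900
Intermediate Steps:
Function('x')(F) = Mul(Rational(2, 3), F) (Function('x')(F) = Mul(Rational(1, 3), Mul(2, F)) = Mul(Rational(2, 3), F))
Function('a')(s, m) = 14
Add(Add(-46, Mul(24, -35)), Mul(-1, Function('a')(-54, Function('x')(Function('X')(-2, 6))))) = Add(Add(-46, Mul(24, -35)), Mul(-1, 14)) = Add(Add(-46, -840), -14) = Add(-886, -14) = -900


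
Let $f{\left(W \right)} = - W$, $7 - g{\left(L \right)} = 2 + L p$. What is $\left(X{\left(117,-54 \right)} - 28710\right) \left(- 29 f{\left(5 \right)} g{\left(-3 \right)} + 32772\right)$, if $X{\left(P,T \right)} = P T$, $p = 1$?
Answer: $-1188570096$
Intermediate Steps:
$g{\left(L \right)} = 5 - L$ ($g{\left(L \right)} = 7 - \left(2 + L 1\right) = 7 - \left(2 + L\right) = 5 - L$)
$\left(X{\left(117,-54 \right)} - 28710\right) \left(- 29 f{\left(5 \right)} g{\left(-3 \right)} + 32772\right) = \left(117 \left(-54\right) - 28710\right) \left(- 29 \left(\left(-1\right) 5\right) \left(5 - -3\right) + 32772\right) = \left(-6318 - 28710\right) \left(\left(-29\right) \left(-5\right) \left(5 + 3\right) + 32772\right) = - 35028 \left(145 \cdot 8 + 32772\right) = - 35028 \left(1160 + 32772\right) = \left(-35028\right) 33932 = -1188570096$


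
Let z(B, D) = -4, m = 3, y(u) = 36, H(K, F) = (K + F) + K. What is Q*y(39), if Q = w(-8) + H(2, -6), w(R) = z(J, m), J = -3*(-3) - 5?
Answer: -216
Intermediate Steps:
H(K, F) = F + 2*K (H(K, F) = (F + K) + K = F + 2*K)
J = 4 (J = 9 - 5 = 4)
w(R) = -4
Q = -6 (Q = -4 + (-6 + 2*2) = -4 + (-6 + 4) = -4 - 2 = -6)
Q*y(39) = -6*36 = -216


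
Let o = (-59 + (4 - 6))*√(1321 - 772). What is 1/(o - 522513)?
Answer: -58057/30335310260 + 61*√61/91005930780 ≈ -1.9086e-6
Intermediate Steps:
o = -183*√61 (o = (-59 - 2)*√549 = -183*√61 ≈ -1429.3)
1/(o - 522513) = 1/(-183*√61 - 522513) = 1/(-522513 - 183*√61)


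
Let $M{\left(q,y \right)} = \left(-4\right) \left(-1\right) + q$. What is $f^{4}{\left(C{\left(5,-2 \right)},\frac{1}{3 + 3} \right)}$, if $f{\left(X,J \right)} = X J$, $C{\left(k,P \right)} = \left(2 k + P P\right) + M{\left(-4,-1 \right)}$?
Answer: $\frac{2401}{81} \approx 29.642$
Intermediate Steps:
$M{\left(q,y \right)} = 4 + q$
$C{\left(k,P \right)} = P^{2} + 2 k$ ($C{\left(k,P \right)} = \left(2 k + P P\right) + \left(4 - 4\right) = \left(2 k + P^{2}\right) + 0 = \left(P^{2} + 2 k\right) + 0 = P^{2} + 2 k$)
$f{\left(X,J \right)} = J X$
$f^{4}{\left(C{\left(5,-2 \right)},\frac{1}{3 + 3} \right)} = \left(\frac{\left(-2\right)^{2} + 2 \cdot 5}{3 + 3}\right)^{4} = \left(\frac{4 + 10}{6}\right)^{4} = \left(\frac{1}{6} \cdot 14\right)^{4} = \left(\frac{7}{3}\right)^{4} = \frac{2401}{81}$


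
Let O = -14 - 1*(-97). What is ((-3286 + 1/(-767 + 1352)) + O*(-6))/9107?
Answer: -2213639/5327595 ≈ -0.41550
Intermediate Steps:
O = 83 (O = -14 + 97 = 83)
((-3286 + 1/(-767 + 1352)) + O*(-6))/9107 = ((-3286 + 1/(-767 + 1352)) + 83*(-6))/9107 = ((-3286 + 1/585) - 498)*(1/9107) = (-1922309/585 - 498)*(1/9107) = -2213639/585*1/9107 = -2213639/5327595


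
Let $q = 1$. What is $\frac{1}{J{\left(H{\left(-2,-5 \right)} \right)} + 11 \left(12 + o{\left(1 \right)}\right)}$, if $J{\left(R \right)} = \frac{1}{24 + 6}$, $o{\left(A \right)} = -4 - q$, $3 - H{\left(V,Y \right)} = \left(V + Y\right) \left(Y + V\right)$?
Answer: $\frac{30}{2311} \approx 0.012981$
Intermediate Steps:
$H{\left(V,Y \right)} = 3 - \left(V + Y\right)^{2}$ ($H{\left(V,Y \right)} = 3 - \left(V + Y\right) \left(Y + V\right) = 3 - \left(V + Y\right) \left(V + Y\right) = 3 - \left(V + Y\right)^{2}$)
$o{\left(A \right)} = -5$ ($o{\left(A \right)} = -4 - 1 = -5$)
$J{\left(R \right)} = \frac{1}{30}$
$\frac{1}{J{\left(H{\left(-2,-5 \right)} \right)} + 11 \left(12 + o{\left(1 \right)}\right)} = \frac{1}{\frac{1}{30} + 11 \left(12 - 5\right)} = \frac{1}{\frac{1}{30} + 11 \cdot 7} = \frac{1}{\frac{1}{30} + 77} = \frac{1}{\frac{2311}{30}} = \frac{30}{2311}$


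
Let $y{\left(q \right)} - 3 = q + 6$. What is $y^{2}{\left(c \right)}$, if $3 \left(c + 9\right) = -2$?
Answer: $\frac{4}{9} \approx 0.44444$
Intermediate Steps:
$c = - \frac{29}{3}$ ($c = -9 + \frac{1}{3} \left(-2\right) = -9 - \frac{2}{3} = - \frac{29}{3} \approx -9.6667$)
$y{\left(q \right)} = 9 + q$ ($y{\left(q \right)} = 3 + \left(q + 6\right) = 3 + \left(6 + q\right) = 9 + q$)
$y^{2}{\left(c \right)} = \left(9 - \frac{29}{3}\right)^{2} = \left(- \frac{2}{3}\right)^{2} = \frac{4}{9}$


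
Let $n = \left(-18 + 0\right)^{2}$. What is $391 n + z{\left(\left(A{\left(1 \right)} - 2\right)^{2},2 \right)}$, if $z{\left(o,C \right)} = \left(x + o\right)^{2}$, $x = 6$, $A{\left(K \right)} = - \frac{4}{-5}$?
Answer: $\frac{79212096}{625} \approx 1.2674 \cdot 10^{5}$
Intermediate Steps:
$A{\left(K \right)} = \frac{4}{5}$ ($A{\left(K \right)} = \left(-4\right) \left(- \frac{1}{5}\right) = \frac{4}{5}$)
$z{\left(o,C \right)} = \left(6 + o\right)^{2}$
$n = 324$ ($n = \left(-18\right)^{2} = 324$)
$391 n + z{\left(\left(A{\left(1 \right)} - 2\right)^{2},2 \right)} = 391 \cdot 324 + \left(6 + \left(\frac{4}{5} - 2\right)^{2}\right)^{2} = 126684 + \left(6 + \left(- \frac{6}{5}\right)^{2}\right)^{2} = 126684 + \left(6 + \frac{36}{25}\right)^{2} = 126684 + \left(\frac{186}{25}\right)^{2} = 126684 + \frac{34596}{625} = \frac{79212096}{625}$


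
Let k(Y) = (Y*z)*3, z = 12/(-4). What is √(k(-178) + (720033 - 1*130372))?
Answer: √591263 ≈ 768.94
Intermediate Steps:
z = -3 (z = 12*(-¼) = -3)
k(Y) = -9*Y (k(Y) = (Y*(-3))*3 = -3*Y*3 = -9*Y)
√(k(-178) + (720033 - 1*130372)) = √(-9*(-178) + (720033 - 1*130372)) = √(1602 + (720033 - 130372)) = √(1602 + 589661) = √591263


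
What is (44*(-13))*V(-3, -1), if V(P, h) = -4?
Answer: 2288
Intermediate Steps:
(44*(-13))*V(-3, -1) = (44*(-13))*(-4) = -572*(-4) = 2288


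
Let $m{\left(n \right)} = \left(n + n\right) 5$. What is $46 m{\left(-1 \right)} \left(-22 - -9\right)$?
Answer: $5980$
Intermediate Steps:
$m{\left(n \right)} = 10 n$ ($m{\left(n \right)} = 2 n 5 = 10 n$)
$46 m{\left(-1 \right)} \left(-22 - -9\right) = 46 \cdot 10 \left(-1\right) \left(-22 - -9\right) = 46 \left(-10\right) \left(-22 + 9\right) = \left(-460\right) \left(-13\right) = 5980$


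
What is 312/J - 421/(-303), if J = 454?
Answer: 142835/68781 ≈ 2.0767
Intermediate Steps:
312/J - 421/(-303) = 312/454 - 421/(-303) = 312*(1/454) - 421*(-1/303) = 156/227 + 421/303 = 142835/68781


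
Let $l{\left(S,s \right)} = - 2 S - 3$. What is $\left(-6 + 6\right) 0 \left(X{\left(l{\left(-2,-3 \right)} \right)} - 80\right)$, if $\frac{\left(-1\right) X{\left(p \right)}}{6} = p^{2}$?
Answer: $0$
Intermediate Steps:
$l{\left(S,s \right)} = -3 - 2 S$
$X{\left(p \right)} = - 6 p^{2}$
$\left(-6 + 6\right) 0 \left(X{\left(l{\left(-2,-3 \right)} \right)} - 80\right) = \left(-6 + 6\right) 0 \left(- 6 \left(-3 - -4\right)^{2} - 80\right) = 0 \cdot 0 \left(- 6 \left(-3 + 4\right)^{2} - 80\right) = 0 \left(- 6 \cdot 1^{2} - 80\right) = 0 \left(\left(-6\right) 1 - 80\right) = 0 \left(-6 - 80\right) = 0 \left(-86\right) = 0$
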